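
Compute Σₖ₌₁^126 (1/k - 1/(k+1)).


Telescoping: adjacent terms cancel.
= 1/1 - 1/127
= 1 - 1/127 = 126/127

Sum = 126/127


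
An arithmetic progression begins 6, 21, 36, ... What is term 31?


aₙ = a₁ + (n-1)d
= 6 + (31-1)×15
= 6 + 450
= 456

a_31 = 456


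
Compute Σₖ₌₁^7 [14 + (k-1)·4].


aₙ = 14 + (7-1)×4 = 38
Sₙ = n(a₁+aₙ)/2 = 7×(14+38)/2
= 7×52/2 = 182

S_7 = 182


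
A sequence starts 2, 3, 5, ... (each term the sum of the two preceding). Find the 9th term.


Computing iteratively: 2, 3, 5, 8, 13, 21, 34, 55, 89
a_9 = 89

a_9 = 89


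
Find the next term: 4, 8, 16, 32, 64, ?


Pattern: powers of 2: 2ⁿ
Terms: 4, 8, 16, 32, 64
Next term = 128

Next term = 128


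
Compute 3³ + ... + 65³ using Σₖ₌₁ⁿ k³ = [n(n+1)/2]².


Σₖ₌3^65 k³ = [65·66/2]² − [2·3/2]²
= 4601025 − 9 = 4601016

Σk³ = 4601016


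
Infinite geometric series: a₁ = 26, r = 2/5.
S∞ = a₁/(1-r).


S∞ = a₁/(1-r) = 26/(1 - 2/5)
= 26/(3/5)
= 130/3

S∞ = 130/3


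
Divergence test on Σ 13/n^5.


lim(n→∞) 13/n^5 = 0
lim aₙ = 0 → nth-term test is INCONCLUSIVE
(Need other tests; this is actually a convergent p-series with p=5 > 1)

Inconclusive (lim aₙ = 0; need another test)


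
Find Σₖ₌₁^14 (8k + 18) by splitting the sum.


Σ(8k+18) = 8·Σk + 18·n
= 8·105 + 18·14
= 840 + 252 = 1092

Σ = 1092


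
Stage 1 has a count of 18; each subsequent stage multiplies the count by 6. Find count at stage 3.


aₙ = a₁·r^(n-1)
= 18×6^2
= 18×36
= 648

a_3 = 648


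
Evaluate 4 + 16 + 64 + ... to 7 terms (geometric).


Sₙ = 4×(4^7 - 1)/(4 - 1)
= 4×(16384 - 1)/3
= 4×16383/3
= 21844

S_7 = 21844


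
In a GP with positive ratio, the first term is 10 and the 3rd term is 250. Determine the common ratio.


r^(n-1) = aₙ/a₁
r^2 = 250/10 = 25
r = 25^(1/2)
= ±5; taking r > 0 gives r = 5

r = 5


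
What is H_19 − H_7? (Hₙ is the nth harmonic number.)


Σₖ₌8^19 1/k = 1/8 + 1/9 + 1/10 + ... + 1/19
= 14819303/15519504
≈ 0.9549

Sum = 14819303/15519504 ≈ 0.9549


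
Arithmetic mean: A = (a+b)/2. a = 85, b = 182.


AM = (85 + 182)/2 = 267/2 = 133.5

AM = 133.5


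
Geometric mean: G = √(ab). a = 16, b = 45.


GM = √(16×45) = √720 = 26.8328

GM = 26.8328


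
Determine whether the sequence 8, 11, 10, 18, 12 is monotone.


Differences: 3, -1, 8, -6
Difference at position 1 is +3 (> 0) but position 2 is -1 (< 0) — sequence both rises and falls
→ NOT monotonic

Not monotonic


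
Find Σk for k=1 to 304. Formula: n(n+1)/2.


n(n+1)/2 = 304×305/2 = 92720/2 = 46360

Σk = 46360


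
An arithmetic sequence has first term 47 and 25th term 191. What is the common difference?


d = (aₙ - a₁)/(n-1)
= (191 - 47)/(25-1)
= 144/24 = 6

d = 6


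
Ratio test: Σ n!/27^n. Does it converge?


aₙ = n!/27^n
a_{n+1}/aₙ = (n+1)!/27^(n+1) × 27^n/n!
= (n+1)/27
L = lim(n→∞) (n+1)/27 = ∞
L > 1 → series DIVERGES

Diverges (ratio test: L = ∞ > 1)


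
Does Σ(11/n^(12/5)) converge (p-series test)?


p-series test: Σ c/n^p converges if p > 1, diverges if p ≤ 1 (constant c > 0 doesn't affect convergence).
p = 12/5
12/5 > 1 → CONVERGES

Converges (p = 12/5 > 1)


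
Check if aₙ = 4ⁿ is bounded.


aₙ = 4ⁿ → as n→∞, aₙ→∞ (since base 4 > 1)
No finite upper bound exists
The sequence is UNBOUNDED

Unbounded (aₙ → ∞ as n → ∞)


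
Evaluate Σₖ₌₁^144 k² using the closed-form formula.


n = 144
n(n+1)(2n+1)/6 = 144×145×289/6
= 6034320/6 = 1005720

Σk² = 1005720


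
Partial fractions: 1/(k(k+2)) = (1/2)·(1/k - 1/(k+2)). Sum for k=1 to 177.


1/(k(k+2)) = (1/2)·(1/k - 1/(k+2)) (partial fractions)
Telescoping: Σ = (1/2)·(1 + 1/2 - 1/178 - 1/179) = 11859/15931

Sum = 11859/15931


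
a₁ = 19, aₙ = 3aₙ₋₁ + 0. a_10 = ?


Computing step by step:
a_1 = 19
a_2 = 57
a_3 = 171
a_4 = 513
a_5 = 1539
a_6 = 4617
a_7 = 13851
a_8 = 41553
a_9 = 124659
a_10 = 373977


a_10 = 373977


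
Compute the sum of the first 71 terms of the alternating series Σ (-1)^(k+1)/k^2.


S = 1 - 1/4 + 1/9 - 1/16 + 1/25 - 1/36 + 1/49 - 1/64 ± ...
= 0.8226
(Full series converges to +π²/12 ≈ +0.8225)

S_71 = 0.8226


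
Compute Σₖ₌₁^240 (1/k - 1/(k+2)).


Telescoping with gap 2: two head and two tail terms survive.
= (1 + 1/2) - (1/241 + 1/242)
= 3/2 - 1/241 - 1/242 = 43500/29161

Sum = 43500/29161


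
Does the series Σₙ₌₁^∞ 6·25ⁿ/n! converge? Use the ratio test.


aₙ = 6·25^n/n!
a_{n+1}/aₙ = 25^(n+1)/(n+1)! × n!/25^n  (constant 6 cancels)
= 25/(n+1)
L = lim(n→∞) 25/(n+1) = 0
L < 1 → series CONVERGES

Converges (ratio test: L = 0 < 1)


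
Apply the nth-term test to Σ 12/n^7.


lim(n→∞) 12/n^7 = 0
lim aₙ = 0 → nth-term test is INCONCLUSIVE
(Need other tests; this is actually a convergent p-series with p=7 > 1)

Inconclusive (lim aₙ = 0; need another test)


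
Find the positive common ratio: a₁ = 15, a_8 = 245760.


r^(n-1) = aₙ/a₁
r^7 = 245760/15 = 16384
r = 16384^(1/7)
= 4

r = 4


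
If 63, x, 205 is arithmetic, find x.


AM = (63 + 205)/2 = 268/2 = 134

AM = 134


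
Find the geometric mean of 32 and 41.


GM = √(32×41) = √1312 = 36.2215

GM = 36.2215


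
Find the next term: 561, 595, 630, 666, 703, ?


Pattern: triangular numbers: n(n+1)/2
Terms: 561, 595, 630, 666, 703
Next term = 741

Next term = 741


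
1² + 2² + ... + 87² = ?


n = 87
n(n+1)(2n+1)/6 = 87×88×175/6
= 1339800/6 = 223300

Σk² = 223300


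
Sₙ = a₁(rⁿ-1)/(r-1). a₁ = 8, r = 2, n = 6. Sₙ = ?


Sₙ = 8×(2^6 - 1)/(2 - 1)
= 8×(64 - 1)/1
= 8×63/1
= 504

S_6 = 504


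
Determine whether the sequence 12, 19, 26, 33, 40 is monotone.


Differences: 7, 7, 7, 7
All differences > 0 → strictly INCREASING

Monotonically increasing


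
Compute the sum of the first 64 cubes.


n(n+1)/2 = 64×65/2 = 2080
Σk³ = 2080² = 4326400

Σk³ = 4326400


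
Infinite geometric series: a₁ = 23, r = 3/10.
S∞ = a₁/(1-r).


S∞ = a₁/(1-r) = 23/(1 - 3/10)
= 23/(7/10)
= 230/7

S∞ = 230/7


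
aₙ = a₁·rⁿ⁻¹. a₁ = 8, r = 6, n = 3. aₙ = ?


aₙ = a₁·r^(n-1)
= 8×6^2
= 8×36
= 288

a_3 = 288


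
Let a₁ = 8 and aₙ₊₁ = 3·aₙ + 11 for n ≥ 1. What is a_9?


Computing step by step:
a_1 = 8
a_2 = 35
a_3 = 116
a_4 = 359
a_5 = 1088
a_6 = 3275
a_7 = 9836
a_8 = 29519
a_9 = 88568


a_9 = 88568


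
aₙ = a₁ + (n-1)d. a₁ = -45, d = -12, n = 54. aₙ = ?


aₙ = a₁ + (n-1)d
= -45 + (54-1)×-12
= -45 - 636
= -681

a_54 = -681


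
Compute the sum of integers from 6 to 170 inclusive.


Σₖ₌6^170 k = Σₖ₌₁^170 k − Σₖ₌₁^5 k
= 170·171/2 − 5·6/2
= 14535 − 15 = 14520

Σk = 14520


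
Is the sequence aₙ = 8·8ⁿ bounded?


aₙ = 8·8ⁿ → as n→∞, aₙ→∞ (since base 8 > 1)
No finite upper bound exists
The sequence is UNBOUNDED

Unbounded (aₙ → ∞ as n → ∞)


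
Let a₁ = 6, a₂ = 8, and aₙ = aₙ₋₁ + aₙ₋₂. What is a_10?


Computing iteratively: 6, 8, 14, 22, 36, 58, 94, 152, 246, 398
a_10 = 398

a_10 = 398


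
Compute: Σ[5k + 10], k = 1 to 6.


Σ(5k+10) = 5·Σk + 10·n
= 5·21 + 10·6
= 105 + 60 = 165

Σ = 165


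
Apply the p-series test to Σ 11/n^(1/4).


p-series test: Σ c/n^p converges if p > 1, diverges if p ≤ 1 (constant c > 0 doesn't affect convergence).
p = 1/4
1/4 ≤ 1 → DIVERGES

Diverges (p = 1/4 ≤ 1)


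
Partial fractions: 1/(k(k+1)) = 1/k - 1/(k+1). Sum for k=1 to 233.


1/(k(k+1)) = 1/k - 1/(k+1) (partial fractions)
Telescoping: Σ = 1 - 1/234 = 233/234

Sum = 233/234


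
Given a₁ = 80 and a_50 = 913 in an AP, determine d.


d = (aₙ - a₁)/(n-1)
= (913 - 80)/(50-1)
= 833/49 = 17

d = 17


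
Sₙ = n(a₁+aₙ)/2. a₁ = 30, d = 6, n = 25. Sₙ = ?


aₙ = 30 + (25-1)×6 = 174
Sₙ = n(a₁+aₙ)/2 = 25×(30+174)/2
= 25×204/2 = 2550

S_25 = 2550


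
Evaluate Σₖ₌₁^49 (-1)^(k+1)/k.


S = 1 - 1/2 + 1/3 - 1/4 + 1/5 - 1/6 + 1/7 - 1/8 ± ...
= 0.7032
(Full series converges to +ln(2) ≈ +0.6931)

S_49 = 0.7032


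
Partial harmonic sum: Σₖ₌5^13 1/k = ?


Σₖ₌5^13 1/k = 1/5 + 1/6 + 1/7 + 1/8 + 1/9 + 1/10 + 1/11 + 1/12 + 1/13
= 395243/360360
≈ 1.0968

Sum = 395243/360360 ≈ 1.0968


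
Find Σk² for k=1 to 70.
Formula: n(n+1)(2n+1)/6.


n = 70
n(n+1)(2n+1)/6 = 70×71×141/6
= 700770/6 = 116795

Σk² = 116795


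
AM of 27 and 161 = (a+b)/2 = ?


AM = (27 + 161)/2 = 188/2 = 94

AM = 94


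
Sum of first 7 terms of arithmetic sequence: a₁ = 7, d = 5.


aₙ = 7 + (7-1)×5 = 37
Sₙ = n(a₁+aₙ)/2 = 7×(7+37)/2
= 7×44/2 = 154

S_7 = 154


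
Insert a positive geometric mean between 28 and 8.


GM = √(28×8) = √224 = 14.9666

GM = 14.9666


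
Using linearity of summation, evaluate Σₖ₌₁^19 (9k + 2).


Σ(9k+2) = 9·Σk + 2·n
= 9·190 + 2·19
= 1710 + 38 = 1748

Σ = 1748


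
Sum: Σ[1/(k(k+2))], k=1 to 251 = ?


1/(k(k+2)) = (1/2)·(1/k - 1/(k+2)) (partial fractions)
Telescoping: Σ = (1/2)·(1 + 1/2 - 1/252 - 1/253) = 95129/127512

Sum = 95129/127512


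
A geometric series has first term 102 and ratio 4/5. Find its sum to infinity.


S∞ = a₁/(1-r) = 102/(1 - 4/5)
= 102/(1/5)
= 510

S∞ = 510


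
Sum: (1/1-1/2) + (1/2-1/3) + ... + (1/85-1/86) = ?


Telescoping: adjacent terms cancel.
= 1/1 - 1/86
= 1 - 1/86 = 85/86

Sum = 85/86


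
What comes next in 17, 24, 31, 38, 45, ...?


Pattern: arithmetic (d=7)
Terms: 17, 24, 31, 38, 45
Next term = 52

Next term = 52


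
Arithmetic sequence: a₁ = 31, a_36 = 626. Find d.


d = (aₙ - a₁)/(n-1)
= (626 - 31)/(36-1)
= 595/35 = 17

d = 17


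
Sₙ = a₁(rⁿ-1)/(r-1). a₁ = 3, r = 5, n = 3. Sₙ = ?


Sₙ = 3×(5^3 - 1)/(5 - 1)
= 3×(125 - 1)/4
= 3×124/4
= 93

S_3 = 93


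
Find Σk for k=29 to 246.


Σₖ₌29^246 k = Σₖ₌₁^246 k − Σₖ₌₁^28 k
= 246·247/2 − 28·29/2
= 30381 − 406 = 29975

Σk = 29975


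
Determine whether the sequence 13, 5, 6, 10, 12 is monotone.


Differences: -8, 1, 4, 2
Difference at position 2 is +1 (> 0) but position 1 is -8 (< 0) — sequence both rises and falls
→ NOT monotonic

Not monotonic


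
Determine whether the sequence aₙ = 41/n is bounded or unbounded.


a₁ = 41, a₂ = 41/2, a₃ = 41/3, ...
0 < aₙ ≤ 41 for all n ≥ 1
Lower bound: 0, Upper bound: 41
The sequence IS bounded

Bounded (0 < aₙ ≤ 41)


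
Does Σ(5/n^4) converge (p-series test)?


p-series test: Σ c/n^p converges if p > 1, diverges if p ≤ 1 (constant c > 0 doesn't affect convergence).
p = 4
4 > 1 → CONVERGES

Converges (p = 4 > 1)


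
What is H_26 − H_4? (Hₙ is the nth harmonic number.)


Σₖ₌5^26 1/k = 1/5 + 1/6 + 1/7 + ... + 1/26
= 15804669767/8923714800
≈ 1.7711

Sum = 15804669767/8923714800 ≈ 1.7711


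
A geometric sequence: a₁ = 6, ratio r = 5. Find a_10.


aₙ = a₁·r^(n-1)
= 6×5^9
= 6×1953125
= 11718750

a_10 = 11718750


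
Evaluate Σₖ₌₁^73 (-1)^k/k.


S = -1 + 1/2 - 1/3 + 1/4 - 1/5 + 1/6 - 1/7 + 1/8 ± ...
= -0.6999
(Full series converges to -ln(2) ≈ -0.6931)

S_73 = -0.6999


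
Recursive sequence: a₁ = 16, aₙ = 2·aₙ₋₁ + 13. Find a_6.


Computing step by step:
a_1 = 16
a_2 = 45
a_3 = 103
a_4 = 219
a_5 = 451
a_6 = 915


a_6 = 915


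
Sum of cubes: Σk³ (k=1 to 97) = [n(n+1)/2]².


n(n+1)/2 = 97×98/2 = 4753
Σk³ = 4753² = 22591009

Σk³ = 22591009


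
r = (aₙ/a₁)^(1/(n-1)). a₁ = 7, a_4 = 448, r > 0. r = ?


r^(n-1) = aₙ/a₁
r^3 = 448/7 = 64
r = 64^(1/3)
= 4

r = 4


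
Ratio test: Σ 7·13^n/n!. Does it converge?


aₙ = 7·13^n/n!
a_{n+1}/aₙ = 13^(n+1)/(n+1)! × n!/13^n  (constant 7 cancels)
= 13/(n+1)
L = lim(n→∞) 13/(n+1) = 0
L < 1 → series CONVERGES

Converges (ratio test: L = 0 < 1)


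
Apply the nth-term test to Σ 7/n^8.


lim(n→∞) 7/n^8 = 0
lim aₙ = 0 → nth-term test is INCONCLUSIVE
(Need other tests; this is actually a convergent p-series with p=8 > 1)

Inconclusive (lim aₙ = 0; need another test)


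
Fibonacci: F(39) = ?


Fibonacci sequence: 1, 1, 2, 3, 5, 8, 13, 21, 34, 55, 89, ...
F(39) = 63245986

F(39) = 63245986


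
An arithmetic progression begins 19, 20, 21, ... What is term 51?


aₙ = a₁ + (n-1)d
= 19 + (51-1)×1
= 19 + 50
= 69

a_51 = 69


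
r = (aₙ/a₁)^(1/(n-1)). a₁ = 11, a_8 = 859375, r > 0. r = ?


r^(n-1) = aₙ/a₁
r^7 = 859375/11 = 78125
r = 78125^(1/7)
= 5

r = 5


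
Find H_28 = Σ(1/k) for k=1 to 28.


H_28 = 1/1 + 1/2 + 1/3 + ... + 1/28
= 315404588903/80313433200
≈ 3.9272

H_28 = 315404588903/80313433200 ≈ 3.9272


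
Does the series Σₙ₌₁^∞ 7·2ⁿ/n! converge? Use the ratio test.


aₙ = 7·2^n/n!
a_{n+1}/aₙ = 2^(n+1)/(n+1)! × n!/2^n  (constant 7 cancels)
= 2/(n+1)
L = lim(n→∞) 2/(n+1) = 0
L < 1 → series CONVERGES

Converges (ratio test: L = 0 < 1)


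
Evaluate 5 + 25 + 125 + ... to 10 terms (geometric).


Sₙ = 5×(5^10 - 1)/(5 - 1)
= 5×(9765625 - 1)/4
= 5×9765624/4
= 12207030

S_10 = 12207030


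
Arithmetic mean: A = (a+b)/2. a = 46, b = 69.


AM = (46 + 69)/2 = 115/2 = 57.5

AM = 57.5


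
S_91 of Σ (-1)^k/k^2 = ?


S = -1 + 1/4 - 1/9 + 1/16 - 1/25 + 1/36 - 1/49 + 1/64 ± ...
= -0.8225
(Full series converges to -π²/12 ≈ -0.8225)

S_91 = -0.8225


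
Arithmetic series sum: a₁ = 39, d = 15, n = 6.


aₙ = 39 + (6-1)×15 = 114
Sₙ = n(a₁+aₙ)/2 = 6×(39+114)/2
= 6×153/2 = 459

S_6 = 459


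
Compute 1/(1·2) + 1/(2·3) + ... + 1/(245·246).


1/(k(k+1)) = 1/k - 1/(k+1) (partial fractions)
Telescoping: Σ = 1 - 1/246 = 245/246

Sum = 245/246


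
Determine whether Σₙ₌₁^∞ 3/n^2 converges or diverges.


p-series test: Σ c/n^p converges if p > 1, diverges if p ≤ 1 (constant c > 0 doesn't affect convergence).
p = 2
2 > 1 → CONVERGES

Converges (p = 2 > 1)


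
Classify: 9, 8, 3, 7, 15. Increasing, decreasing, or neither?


Differences: -1, -5, 4, 8
Difference at position 3 is +4 (> 0) but position 1 is -1 (< 0) — sequence both rises and falls
→ NOT monotonic

Not monotonic


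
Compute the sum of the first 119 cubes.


n(n+1)/2 = 119×120/2 = 7140
Σk³ = 7140² = 50979600

Σk³ = 50979600


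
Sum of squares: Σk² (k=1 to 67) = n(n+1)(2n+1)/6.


n = 67
n(n+1)(2n+1)/6 = 67×68×135/6
= 615060/6 = 102510

Σk² = 102510


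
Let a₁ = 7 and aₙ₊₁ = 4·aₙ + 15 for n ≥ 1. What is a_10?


Computing step by step:
a_1 = 7
a_2 = 43
a_3 = 187
a_4 = 763
a_5 = 3067
a_6 = 12283
a_7 = 49147
a_8 = 196603
a_9 = 786427
a_10 = 3145723


a_10 = 3145723


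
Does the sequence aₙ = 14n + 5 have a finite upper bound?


aₙ = 14n + 5 → as n→∞, aₙ→∞
No finite upper bound exists
The sequence is UNBOUNDED

Unbounded (aₙ → ∞ as n → ∞)


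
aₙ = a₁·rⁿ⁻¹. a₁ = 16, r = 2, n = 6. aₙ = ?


aₙ = a₁·r^(n-1)
= 16×2^5
= 16×32
= 512

a_6 = 512


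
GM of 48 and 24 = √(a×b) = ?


GM = √(48×24) = √1152 = 33.9411

GM = 33.9411


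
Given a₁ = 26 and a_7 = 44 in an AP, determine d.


d = (aₙ - a₁)/(n-1)
= (44 - 26)/(7-1)
= 18/6 = 3

d = 3


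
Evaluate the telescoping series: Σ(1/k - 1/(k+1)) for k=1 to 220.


Telescoping: adjacent terms cancel.
= 1/1 - 1/221
= 1 - 1/221 = 220/221

Sum = 220/221


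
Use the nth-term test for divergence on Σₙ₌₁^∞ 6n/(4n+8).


lim(n→∞) 6n/(4n+8) = 6/4 = 3/2  (divide numerator and denominator by n)
lim aₙ = 3/2 ≠ 0 → series DIVERGES

Diverges (lim aₙ = 3/2 ≠ 0)


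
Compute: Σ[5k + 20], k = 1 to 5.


Σ(5k+20) = 5·Σk + 20·n
= 5·15 + 20·5
= 75 + 100 = 175

Σ = 175


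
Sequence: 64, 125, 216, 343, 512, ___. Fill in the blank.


Pattern: perfect cubes: n³
Terms: 64, 125, 216, 343, 512
Next term = 729

Next term = 729


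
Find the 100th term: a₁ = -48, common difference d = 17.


aₙ = a₁ + (n-1)d
= -48 + (100-1)×17
= -48 + 1683
= 1635

a_100 = 1635


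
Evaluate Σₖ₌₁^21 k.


n(n+1)/2 = 21×22/2 = 462/2 = 231

Σk = 231


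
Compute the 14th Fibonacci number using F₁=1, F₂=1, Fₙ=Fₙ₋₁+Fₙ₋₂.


Fibonacci sequence: 1, 1, 2, 3, 5, 8, 13, 21, 34, 55, 89, ...
F(14) = 377

F(14) = 377


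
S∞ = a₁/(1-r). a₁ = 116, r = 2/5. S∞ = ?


S∞ = a₁/(1-r) = 116/(1 - 2/5)
= 116/(3/5)
= 580/3

S∞ = 580/3


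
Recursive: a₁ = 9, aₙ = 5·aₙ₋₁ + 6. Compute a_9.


Computing step by step:
a_1 = 9
a_2 = 51
a_3 = 261
a_4 = 1311
a_5 = 6561
a_6 = 32811
a_7 = 164061
a_8 = 820311
a_9 = 4101561


a_9 = 4101561


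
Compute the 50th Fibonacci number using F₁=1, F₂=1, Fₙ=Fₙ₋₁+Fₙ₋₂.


Fibonacci sequence: 1, 1, 2, 3, 5, 8, 13, 21, 34, 55, 89, ...
F(50) = 12586269025

F(50) = 12586269025


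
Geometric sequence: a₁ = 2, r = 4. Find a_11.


aₙ = a₁·r^(n-1)
= 2×4^10
= 2×1048576
= 2097152

a_11 = 2097152


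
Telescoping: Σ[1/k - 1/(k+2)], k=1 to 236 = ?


Telescoping with gap 2: two head and two tail terms survive.
= (1 + 1/2) - (1/237 + 1/238)
= 3/2 - 1/237 - 1/238 = 42067/28203

Sum = 42067/28203


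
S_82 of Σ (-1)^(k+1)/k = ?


S = 1 - 1/2 + 1/3 - 1/4 + 1/5 - 1/6 + 1/7 - 1/8 ± ...
= 0.6871
(Full series converges to +ln(2) ≈ +0.6931)

S_82 = 0.6871


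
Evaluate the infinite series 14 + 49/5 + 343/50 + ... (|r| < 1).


S∞ = a₁/(1-r) = 14/(1 - 7/10)
= 14/(3/10)
= 140/3

S∞ = 140/3


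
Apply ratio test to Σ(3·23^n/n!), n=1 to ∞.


aₙ = 3·23^n/n!
a_{n+1}/aₙ = 23^(n+1)/(n+1)! × n!/23^n  (constant 3 cancels)
= 23/(n+1)
L = lim(n→∞) 23/(n+1) = 0
L < 1 → series CONVERGES

Converges (ratio test: L = 0 < 1)


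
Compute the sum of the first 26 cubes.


n(n+1)/2 = 26×27/2 = 351
Σk³ = 351² = 123201

Σk³ = 123201


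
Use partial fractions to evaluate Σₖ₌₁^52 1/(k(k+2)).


1/(k(k+2)) = (1/2)·(1/k - 1/(k+2)) (partial fractions)
Telescoping: Σ = (1/2)·(1 + 1/2 - 1/53 - 1/54) = 2093/2862

Sum = 2093/2862


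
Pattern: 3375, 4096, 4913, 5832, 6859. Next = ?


Pattern: perfect cubes: n³
Terms: 3375, 4096, 4913, 5832, 6859
Next term = 8000

Next term = 8000


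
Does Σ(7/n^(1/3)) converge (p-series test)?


p-series test: Σ c/n^p converges if p > 1, diverges if p ≤ 1 (constant c > 0 doesn't affect convergence).
p = 1/3
1/3 ≤ 1 → DIVERGES

Diverges (p = 1/3 ≤ 1)


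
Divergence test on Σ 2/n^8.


lim(n→∞) 2/n^8 = 0
lim aₙ = 0 → nth-term test is INCONCLUSIVE
(Need other tests; this is actually a convergent p-series with p=8 > 1)

Inconclusive (lim aₙ = 0; need another test)


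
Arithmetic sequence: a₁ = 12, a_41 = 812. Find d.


d = (aₙ - a₁)/(n-1)
= (812 - 12)/(41-1)
= 800/40 = 20

d = 20


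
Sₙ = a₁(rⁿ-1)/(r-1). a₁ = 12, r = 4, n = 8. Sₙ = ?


Sₙ = 12×(4^8 - 1)/(4 - 1)
= 12×(65536 - 1)/3
= 12×65535/3
= 262140

S_8 = 262140


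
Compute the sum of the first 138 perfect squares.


n = 138
n(n+1)(2n+1)/6 = 138×139×277/6
= 5313414/6 = 885569

Σk² = 885569


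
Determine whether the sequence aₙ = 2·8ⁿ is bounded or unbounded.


aₙ = 2·8ⁿ → as n→∞, aₙ→∞ (since base 8 > 1)
No finite upper bound exists
The sequence is UNBOUNDED

Unbounded (aₙ → ∞ as n → ∞)


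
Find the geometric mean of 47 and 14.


GM = √(47×14) = √658 = 25.6515

GM = 25.6515


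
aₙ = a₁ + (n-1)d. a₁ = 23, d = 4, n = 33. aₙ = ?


aₙ = a₁ + (n-1)d
= 23 + (33-1)×4
= 23 + 128
= 151

a_33 = 151


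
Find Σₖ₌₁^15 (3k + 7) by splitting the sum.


Σ(3k+7) = 3·Σk + 7·n
= 3·120 + 7·15
= 360 + 105 = 465

Σ = 465


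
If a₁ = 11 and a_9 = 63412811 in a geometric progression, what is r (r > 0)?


r^(n-1) = aₙ/a₁
r^8 = 63412811/11 = 5764801
r = 5764801^(1/8)
= ±7; taking r > 0 gives r = 7

r = 7


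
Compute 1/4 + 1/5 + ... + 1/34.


Σₖ₌4^34 1/k = 1/4 + 1/5 + 1/6 + ... + 1/34
= 29994937019149/13127595717600
≈ 2.2849

Sum = 29994937019149/13127595717600 ≈ 2.2849


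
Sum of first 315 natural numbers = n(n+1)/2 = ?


n(n+1)/2 = 315×316/2 = 99540/2 = 49770

Σk = 49770


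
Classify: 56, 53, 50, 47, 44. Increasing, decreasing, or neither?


Differences: -3, -3, -3, -3
All differences < 0 → strictly DECREASING

Monotonically decreasing


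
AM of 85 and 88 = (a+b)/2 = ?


AM = (85 + 88)/2 = 173/2 = 86.5

AM = 86.5


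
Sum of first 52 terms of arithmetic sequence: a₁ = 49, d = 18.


aₙ = 49 + (52-1)×18 = 967
Sₙ = n(a₁+aₙ)/2 = 52×(49+967)/2
= 52×1016/2 = 26416

S_52 = 26416


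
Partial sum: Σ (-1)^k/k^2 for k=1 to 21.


S = -1 + 1/4 - 1/9 + 1/16 - 1/25 + 1/36 - 1/49 + 1/64 ± ...
= -0.8235
(Full series converges to -π²/12 ≈ -0.8225)

S_21 = -0.8235


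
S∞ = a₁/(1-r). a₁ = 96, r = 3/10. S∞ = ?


S∞ = a₁/(1-r) = 96/(1 - 3/10)
= 96/(7/10)
= 960/7

S∞ = 960/7


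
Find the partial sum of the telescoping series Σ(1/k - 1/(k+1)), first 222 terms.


Telescoping: adjacent terms cancel.
= 1/1 - 1/223
= 1 - 1/223 = 222/223

Sum = 222/223


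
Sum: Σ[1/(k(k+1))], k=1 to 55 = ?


1/(k(k+1)) = 1/k - 1/(k+1) (partial fractions)
Telescoping: Σ = 1 - 1/56 = 55/56

Sum = 55/56


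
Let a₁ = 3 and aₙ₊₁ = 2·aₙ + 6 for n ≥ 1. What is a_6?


Computing step by step:
a_1 = 3
a_2 = 12
a_3 = 30
a_4 = 66
a_5 = 138
a_6 = 282


a_6 = 282


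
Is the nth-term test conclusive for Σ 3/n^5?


lim(n→∞) 3/n^5 = 0
lim aₙ = 0 → nth-term test is INCONCLUSIVE
(Need other tests; this is actually a convergent p-series with p=5 > 1)

Inconclusive (lim aₙ = 0; need another test)


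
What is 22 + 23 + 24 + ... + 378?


Σₖ₌22^378 k = Σₖ₌₁^378 k − Σₖ₌₁^21 k
= 378·379/2 − 21·22/2
= 71631 − 231 = 71400

Σk = 71400


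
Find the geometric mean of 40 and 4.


GM = √(40×4) = √160 = 12.6491

GM = 12.6491


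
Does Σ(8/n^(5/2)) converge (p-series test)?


p-series test: Σ c/n^p converges if p > 1, diverges if p ≤ 1 (constant c > 0 doesn't affect convergence).
p = 5/2
5/2 > 1 → CONVERGES

Converges (p = 5/2 > 1)


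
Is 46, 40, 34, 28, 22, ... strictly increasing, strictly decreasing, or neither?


Differences: -6, -6, -6, -6
All differences < 0 → strictly DECREASING

Monotonically decreasing


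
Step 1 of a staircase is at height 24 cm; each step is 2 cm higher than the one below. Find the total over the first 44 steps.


aₙ = 24 + (44-1)×2 = 110
Sₙ = n(a₁+aₙ)/2 = 44×(24+110)/2
= 44×134/2 = 2948

S_44 = 2948


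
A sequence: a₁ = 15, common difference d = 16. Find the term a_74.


aₙ = a₁ + (n-1)d
= 15 + (74-1)×16
= 15 + 1168
= 1183

a_74 = 1183


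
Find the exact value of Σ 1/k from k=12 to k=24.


Σₖ₌12^24 1/k = 1/12 + 1/13 + 1/14 + ... + 1/24
= 4048229831/5354228880
≈ 0.7561

Sum = 4048229831/5354228880 ≈ 0.7561


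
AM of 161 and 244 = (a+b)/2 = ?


AM = (161 + 244)/2 = 405/2 = 202.5

AM = 202.5


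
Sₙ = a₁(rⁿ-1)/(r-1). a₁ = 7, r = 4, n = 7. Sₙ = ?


Sₙ = 7×(4^7 - 1)/(4 - 1)
= 7×(16384 - 1)/3
= 7×16383/3
= 38227

S_7 = 38227


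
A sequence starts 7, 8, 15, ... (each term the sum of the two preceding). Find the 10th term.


Computing iteratively: 7, 8, 15, 23, 38, 61, 99, 160, 259, 419
a_10 = 419

a_10 = 419


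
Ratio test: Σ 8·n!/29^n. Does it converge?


aₙ = 8·n!/29^n
a_{n+1}/aₙ = (n+1)!/29^(n+1) × 29^n/n!  (constant 8 cancels)
= (n+1)/29
L = lim(n→∞) (n+1)/29 = ∞
L > 1 → series DIVERGES

Diverges (ratio test: L = ∞ > 1)


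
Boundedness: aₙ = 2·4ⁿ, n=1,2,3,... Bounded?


aₙ = 2·4ⁿ → as n→∞, aₙ→∞ (since base 4 > 1)
No finite upper bound exists
The sequence is UNBOUNDED

Unbounded (aₙ → ∞ as n → ∞)


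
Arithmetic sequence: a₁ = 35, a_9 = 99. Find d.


d = (aₙ - a₁)/(n-1)
= (99 - 35)/(9-1)
= 64/8 = 8

d = 8


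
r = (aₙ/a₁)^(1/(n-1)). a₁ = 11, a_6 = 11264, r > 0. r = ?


r^(n-1) = aₙ/a₁
r^5 = 11264/11 = 1024
r = 1024^(1/5)
= 4

r = 4


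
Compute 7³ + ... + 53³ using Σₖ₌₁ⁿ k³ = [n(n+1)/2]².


Σₖ₌7^53 k³ = [53·54/2]² − [6·7/2]²
= 2047761 − 441 = 2047320

Σk³ = 2047320


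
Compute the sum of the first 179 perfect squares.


n = 179
n(n+1)(2n+1)/6 = 179×180×359/6
= 11566980/6 = 1927830

Σk² = 1927830


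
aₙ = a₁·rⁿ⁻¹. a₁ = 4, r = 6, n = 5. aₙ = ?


aₙ = a₁·r^(n-1)
= 4×6^4
= 4×1296
= 5184

a_5 = 5184


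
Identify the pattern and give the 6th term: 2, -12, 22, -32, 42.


Pattern: alternating sign, magnitude arithmetic (d=10)
Terms: 2, -12, 22, -32, 42
Next term = -52

Next term = -52


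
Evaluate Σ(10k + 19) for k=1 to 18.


Σ(10k+19) = 10·Σk + 19·n
= 10·171 + 19·18
= 1710 + 342 = 2052

Σ = 2052


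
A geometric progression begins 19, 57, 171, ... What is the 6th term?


aₙ = a₁·r^(n-1)
= 19×3^5
= 19×243
= 4617

a_6 = 4617


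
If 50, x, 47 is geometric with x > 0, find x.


GM = √(50×47) = √2350 = 48.4768

GM = 48.4768


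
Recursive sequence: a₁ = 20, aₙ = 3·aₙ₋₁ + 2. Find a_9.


Computing step by step:
a_1 = 20
a_2 = 62
a_3 = 188
a_4 = 566
a_5 = 1700
a_6 = 5102
a_7 = 15308
a_8 = 45926
a_9 = 137780


a_9 = 137780


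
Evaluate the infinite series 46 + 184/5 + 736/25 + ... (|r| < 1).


S∞ = a₁/(1-r) = 46/(1 - 4/5)
= 46/(1/5)
= 230

S∞ = 230


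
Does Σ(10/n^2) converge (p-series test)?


p-series test: Σ c/n^p converges if p > 1, diverges if p ≤ 1 (constant c > 0 doesn't affect convergence).
p = 2
2 > 1 → CONVERGES

Converges (p = 2 > 1)


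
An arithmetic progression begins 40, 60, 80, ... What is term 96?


aₙ = a₁ + (n-1)d
= 40 + (96-1)×20
= 40 + 1900
= 1940

a_96 = 1940


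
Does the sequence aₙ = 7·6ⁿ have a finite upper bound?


aₙ = 7·6ⁿ → as n→∞, aₙ→∞ (since base 6 > 1)
No finite upper bound exists
The sequence is UNBOUNDED

Unbounded (aₙ → ∞ as n → ∞)


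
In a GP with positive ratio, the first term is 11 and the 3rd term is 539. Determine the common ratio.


r^(n-1) = aₙ/a₁
r^2 = 539/11 = 49
r = 49^(1/2)
= ±7; taking r > 0 gives r = 7

r = 7


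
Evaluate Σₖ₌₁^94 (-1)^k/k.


S = -1 + 1/2 - 1/3 + 1/4 - 1/5 + 1/6 - 1/7 + 1/8 ± ...
= -0.6879
(Full series converges to -ln(2) ≈ -0.6931)

S_94 = -0.6879


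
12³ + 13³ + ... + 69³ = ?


Σₖ₌12^69 k³ = [69·70/2]² − [11·12/2]²
= 5832225 − 4356 = 5827869

Σk³ = 5827869


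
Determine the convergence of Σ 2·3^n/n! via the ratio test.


aₙ = 2·3^n/n!
a_{n+1}/aₙ = 3^(n+1)/(n+1)! × n!/3^n  (constant 2 cancels)
= 3/(n+1)
L = lim(n→∞) 3/(n+1) = 0
L < 1 → series CONVERGES

Converges (ratio test: L = 0 < 1)


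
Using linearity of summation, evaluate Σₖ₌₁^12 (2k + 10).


Σ(2k+10) = 2·Σk + 10·n
= 2·78 + 10·12
= 156 + 120 = 276

Σ = 276


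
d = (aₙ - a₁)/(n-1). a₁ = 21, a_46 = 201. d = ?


d = (aₙ - a₁)/(n-1)
= (201 - 21)/(46-1)
= 180/45 = 4

d = 4


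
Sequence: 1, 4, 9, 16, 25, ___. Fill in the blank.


Pattern: perfect squares: n²
Terms: 1, 4, 9, 16, 25
Next term = 36

Next term = 36


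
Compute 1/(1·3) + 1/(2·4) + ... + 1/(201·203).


1/(k(k+2)) = (1/2)·(1/k - 1/(k+2)) (partial fractions)
Telescoping: Σ = (1/2)·(1 + 1/2 - 1/202 - 1/203) = 15276/20503

Sum = 15276/20503


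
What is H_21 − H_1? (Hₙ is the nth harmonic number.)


Σₖ₌2^21 1/k = 1/2 + 1/3 + 1/4 + ... + 1/21
= 13684885/5173168
≈ 2.6454

Sum = 13684885/5173168 ≈ 2.6454


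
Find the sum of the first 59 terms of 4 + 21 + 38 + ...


aₙ = 4 + (59-1)×17 = 990
Sₙ = n(a₁+aₙ)/2 = 59×(4+990)/2
= 59×994/2 = 29323

S_59 = 29323


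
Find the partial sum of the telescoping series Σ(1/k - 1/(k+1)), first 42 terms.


Telescoping: adjacent terms cancel.
= 1/1 - 1/43
= 1 - 1/43 = 42/43

Sum = 42/43


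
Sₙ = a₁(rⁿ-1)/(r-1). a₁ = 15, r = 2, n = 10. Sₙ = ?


Sₙ = 15×(2^10 - 1)/(2 - 1)
= 15×(1024 - 1)/1
= 15×1023/1
= 15345

S_10 = 15345


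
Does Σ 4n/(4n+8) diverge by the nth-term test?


lim(n→∞) 4n/(4n+8) = 4/4 = 1  (divide numerator and denominator by n)
lim aₙ = 1 ≠ 0 → series DIVERGES

Diverges (lim aₙ = 1 ≠ 0)


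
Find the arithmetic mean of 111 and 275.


AM = (111 + 275)/2 = 386/2 = 193

AM = 193


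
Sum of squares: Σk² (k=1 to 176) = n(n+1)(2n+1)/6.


n = 176
n(n+1)(2n+1)/6 = 176×177×353/6
= 10996656/6 = 1832776

Σk² = 1832776


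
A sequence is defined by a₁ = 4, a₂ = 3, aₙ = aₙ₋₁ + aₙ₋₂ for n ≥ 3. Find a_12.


Computing iteratively: 4, 3, 7, 10, 17, 27, 44, 71, 115, 186, 301, 487
a_12 = 487

a_12 = 487


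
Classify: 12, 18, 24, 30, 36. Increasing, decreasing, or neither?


Differences: 6, 6, 6, 6
All differences > 0 → strictly INCREASING

Monotonically increasing


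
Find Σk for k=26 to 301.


Σₖ₌26^301 k = Σₖ₌₁^301 k − Σₖ₌₁^25 k
= 301·302/2 − 25·26/2
= 45451 − 325 = 45126

Σk = 45126


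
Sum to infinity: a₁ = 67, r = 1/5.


S∞ = a₁/(1-r) = 67/(1 - 1/5)
= 67/(4/5)
= 335/4

S∞ = 335/4


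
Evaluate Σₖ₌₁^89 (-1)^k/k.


S = -1 + 1/2 - 1/3 + 1/4 - 1/5 + 1/6 - 1/7 + 1/8 ± ...
= -0.6987
(Full series converges to -ln(2) ≈ -0.6931)

S_89 = -0.6987


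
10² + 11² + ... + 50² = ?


Σₖ₌10^50 k² = Σₖ₌₁^50 k² − Σₖ₌₁^9 k²
= 50·51·101/6 − 9·10·19/6
= 42925 − 285 = 42640

Σk² = 42640


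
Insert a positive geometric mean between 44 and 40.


GM = √(44×40) = √1760 = 41.9524

GM = 41.9524


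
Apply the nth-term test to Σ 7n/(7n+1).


lim(n→∞) 7n/(7n+1) = 7/7 = 1  (divide numerator and denominator by n)
lim aₙ = 1 ≠ 0 → series DIVERGES

Diverges (lim aₙ = 1 ≠ 0)


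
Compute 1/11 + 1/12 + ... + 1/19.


Σₖ₌11^19 1/k = 1/11 + 1/12 + 1/13 + 1/14 + 1/15 + 1/16 + 1/17 + 1/18 + 1/19
= 144045379/232792560
≈ 0.6188

Sum = 144045379/232792560 ≈ 0.6188


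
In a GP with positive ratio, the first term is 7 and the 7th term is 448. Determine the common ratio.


r^(n-1) = aₙ/a₁
r^6 = 448/7 = 64
r = 64^(1/6)
= ±2; taking r > 0 gives r = 2

r = 2


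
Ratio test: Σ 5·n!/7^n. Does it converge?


aₙ = 5·n!/7^n
a_{n+1}/aₙ = (n+1)!/7^(n+1) × 7^n/n!  (constant 5 cancels)
= (n+1)/7
L = lim(n→∞) (n+1)/7 = ∞
L > 1 → series DIVERGES

Diverges (ratio test: L = ∞ > 1)


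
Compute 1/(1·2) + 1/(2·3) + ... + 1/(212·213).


1/(k(k+1)) = 1/k - 1/(k+1) (partial fractions)
Telescoping: Σ = 1 - 1/213 = 212/213

Sum = 212/213


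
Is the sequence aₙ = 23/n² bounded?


a₁ = 23, a₂ = 23/4, a₃ = 23/9, ...
0 < aₙ ≤ 23 for all n ≥ 1
The sequence IS bounded

Bounded (0 < aₙ ≤ 23)


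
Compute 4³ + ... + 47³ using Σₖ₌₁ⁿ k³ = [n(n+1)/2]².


Σₖ₌4^47 k³ = [47·48/2]² − [3·4/2]²
= 1272384 − 36 = 1272348

Σk³ = 1272348


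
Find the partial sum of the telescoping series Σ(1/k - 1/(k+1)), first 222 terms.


Telescoping: adjacent terms cancel.
= 1/1 - 1/223
= 1 - 1/223 = 222/223

Sum = 222/223


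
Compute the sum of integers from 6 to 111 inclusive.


Σₖ₌6^111 k = Σₖ₌₁^111 k − Σₖ₌₁^5 k
= 111·112/2 − 5·6/2
= 6216 − 15 = 6201

Σk = 6201


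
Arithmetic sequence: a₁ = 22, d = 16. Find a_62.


aₙ = a₁ + (n-1)d
= 22 + (62-1)×16
= 22 + 976
= 998

a_62 = 998


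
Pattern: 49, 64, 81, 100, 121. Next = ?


Pattern: perfect squares: n²
Terms: 49, 64, 81, 100, 121
Next term = 144

Next term = 144


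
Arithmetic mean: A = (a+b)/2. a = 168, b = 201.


AM = (168 + 201)/2 = 369/2 = 184.5

AM = 184.5


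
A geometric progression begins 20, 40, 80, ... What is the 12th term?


aₙ = a₁·r^(n-1)
= 20×2^11
= 20×2048
= 40960

a_12 = 40960


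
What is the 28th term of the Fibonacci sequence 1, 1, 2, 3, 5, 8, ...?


Fibonacci sequence: 1, 1, 2, 3, 5, 8, 13, 21, 34, 55, 89, ...
F(28) = 317811

F(28) = 317811


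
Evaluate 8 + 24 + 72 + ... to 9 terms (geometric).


Sₙ = 8×(3^9 - 1)/(3 - 1)
= 8×(19683 - 1)/2
= 8×19682/2
= 78728

S_9 = 78728


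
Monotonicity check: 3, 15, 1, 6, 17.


Differences: 12, -14, 5, 11
Difference at position 1 is +12 (> 0) but position 2 is -14 (< 0) — sequence both rises and falls
→ NOT monotonic

Not monotonic


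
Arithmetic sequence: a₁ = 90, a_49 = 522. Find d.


d = (aₙ - a₁)/(n-1)
= (522 - 90)/(49-1)
= 432/48 = 9

d = 9


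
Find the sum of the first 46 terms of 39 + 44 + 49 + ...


aₙ = 39 + (46-1)×5 = 264
Sₙ = n(a₁+aₙ)/2 = 46×(39+264)/2
= 46×303/2 = 6969

S_46 = 6969


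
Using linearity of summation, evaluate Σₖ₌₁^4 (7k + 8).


Σ(7k+8) = 7·Σk + 8·n
= 7·10 + 8·4
= 70 + 32 = 102

Σ = 102


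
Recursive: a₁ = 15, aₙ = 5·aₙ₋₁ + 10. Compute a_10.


Computing step by step:
a_1 = 15
a_2 = 85
a_3 = 435
a_4 = 2185
a_5 = 10935
a_6 = 54685
a_7 = 273435
a_8 = 1367185
a_9 = 6835935
a_10 = 34179685


a_10 = 34179685


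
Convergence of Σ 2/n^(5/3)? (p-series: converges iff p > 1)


p-series test: Σ c/n^p converges if p > 1, diverges if p ≤ 1 (constant c > 0 doesn't affect convergence).
p = 5/3
5/3 > 1 → CONVERGES

Converges (p = 5/3 > 1)


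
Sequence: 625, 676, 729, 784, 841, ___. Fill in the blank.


Pattern: perfect squares: n²
Terms: 625, 676, 729, 784, 841
Next term = 900

Next term = 900


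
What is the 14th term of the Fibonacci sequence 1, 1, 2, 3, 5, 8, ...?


Fibonacci sequence: 1, 1, 2, 3, 5, 8, 13, 21, 34, 55, 89, ...
F(14) = 377

F(14) = 377


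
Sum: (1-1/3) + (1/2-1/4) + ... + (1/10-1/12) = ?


Telescoping with gap 2: two head and two tail terms survive.
= (1 + 1/2) - (1/11 + 1/12)
= 3/2 - 1/11 - 1/12 = 175/132

Sum = 175/132


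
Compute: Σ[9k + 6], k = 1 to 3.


Σ(9k+6) = 9·Σk + 6·n
= 9·6 + 6·3
= 54 + 18 = 72

Σ = 72


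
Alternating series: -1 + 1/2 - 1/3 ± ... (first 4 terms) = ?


S = -1 + 1/2 - 1/3 + 1/4
= -0.5833
(Full series converges to -ln(2) ≈ -0.6931)

S_4 = -0.5833


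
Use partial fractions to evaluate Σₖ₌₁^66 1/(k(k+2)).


1/(k(k+2)) = (1/2)·(1/k - 1/(k+2)) (partial fractions)
Telescoping: Σ = (1/2)·(1 + 1/2 - 1/67 - 1/68) = 6699/9112

Sum = 6699/9112


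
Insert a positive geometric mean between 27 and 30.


GM = √(27×30) = √810 = 28.4605

GM = 28.4605


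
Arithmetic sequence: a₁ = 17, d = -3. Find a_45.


aₙ = a₁ + (n-1)d
= 17 + (45-1)×-3
= 17 - 132
= -115

a_45 = -115


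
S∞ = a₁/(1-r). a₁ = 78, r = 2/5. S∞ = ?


S∞ = a₁/(1-r) = 78/(1 - 2/5)
= 78/(3/5)
= 130

S∞ = 130


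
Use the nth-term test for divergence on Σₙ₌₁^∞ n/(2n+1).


lim(n→∞) n/(2n+1) = 1/2 = 1/2  (divide numerator and denominator by n)
lim aₙ = 1/2 ≠ 0 → series DIVERGES

Diverges (lim aₙ = 1/2 ≠ 0)


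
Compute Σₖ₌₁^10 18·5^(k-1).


Sₙ = 18×(5^10 - 1)/(5 - 1)
= 18×(9765625 - 1)/4
= 18×9765624/4
= 43945308

S_10 = 43945308


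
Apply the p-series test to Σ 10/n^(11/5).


p-series test: Σ c/n^p converges if p > 1, diverges if p ≤ 1 (constant c > 0 doesn't affect convergence).
p = 11/5
11/5 > 1 → CONVERGES

Converges (p = 11/5 > 1)


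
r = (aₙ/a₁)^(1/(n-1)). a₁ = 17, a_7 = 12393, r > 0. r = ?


r^(n-1) = aₙ/a₁
r^6 = 12393/17 = 729
r = 729^(1/6)
= ±3; taking r > 0 gives r = 3

r = 3


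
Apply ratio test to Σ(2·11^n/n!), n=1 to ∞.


aₙ = 2·11^n/n!
a_{n+1}/aₙ = 11^(n+1)/(n+1)! × n!/11^n  (constant 2 cancels)
= 11/(n+1)
L = lim(n→∞) 11/(n+1) = 0
L < 1 → series CONVERGES

Converges (ratio test: L = 0 < 1)


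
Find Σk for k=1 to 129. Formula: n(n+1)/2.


n(n+1)/2 = 129×130/2 = 16770/2 = 8385

Σk = 8385


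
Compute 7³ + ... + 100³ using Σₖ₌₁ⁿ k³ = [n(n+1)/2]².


Σₖ₌7^100 k³ = [100·101/2]² − [6·7/2]²
= 25502500 − 441 = 25502059

Σk³ = 25502059


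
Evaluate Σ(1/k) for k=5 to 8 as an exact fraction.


Σₖ₌5^8 1/k = 1/5 + 1/6 + 1/7 + 1/8
= 533/840
≈ 0.6345

Sum = 533/840 ≈ 0.6345


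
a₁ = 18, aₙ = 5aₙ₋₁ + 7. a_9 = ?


Computing step by step:
a_1 = 18
a_2 = 97
a_3 = 492
a_4 = 2467
a_5 = 12342
a_6 = 61717
a_7 = 308592
a_8 = 1542967
a_9 = 7714842


a_9 = 7714842


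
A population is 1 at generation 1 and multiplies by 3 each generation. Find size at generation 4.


aₙ = a₁·r^(n-1)
= 1×3^3
= 1×27
= 27

a_4 = 27


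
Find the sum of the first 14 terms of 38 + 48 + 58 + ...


aₙ = 38 + (14-1)×10 = 168
Sₙ = n(a₁+aₙ)/2 = 14×(38+168)/2
= 14×206/2 = 1442

S_14 = 1442


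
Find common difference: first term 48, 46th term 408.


d = (aₙ - a₁)/(n-1)
= (408 - 48)/(46-1)
= 360/45 = 8

d = 8


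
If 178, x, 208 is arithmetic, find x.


AM = (178 + 208)/2 = 386/2 = 193

AM = 193


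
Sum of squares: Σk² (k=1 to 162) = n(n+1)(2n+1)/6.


n = 162
n(n+1)(2n+1)/6 = 162×163×325/6
= 8581950/6 = 1430325

Σk² = 1430325


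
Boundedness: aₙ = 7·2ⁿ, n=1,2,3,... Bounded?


aₙ = 7·2ⁿ → as n→∞, aₙ→∞ (since base 2 > 1)
No finite upper bound exists
The sequence is UNBOUNDED

Unbounded (aₙ → ∞ as n → ∞)


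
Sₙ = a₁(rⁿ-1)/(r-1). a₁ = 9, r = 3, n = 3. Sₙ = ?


Sₙ = 9×(3^3 - 1)/(3 - 1)
= 9×(27 - 1)/2
= 9×26/2
= 117

S_3 = 117


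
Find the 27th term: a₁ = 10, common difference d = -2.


aₙ = a₁ + (n-1)d
= 10 + (27-1)×-2
= 10 - 52
= -42

a_27 = -42


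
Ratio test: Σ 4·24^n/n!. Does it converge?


aₙ = 4·24^n/n!
a_{n+1}/aₙ = 24^(n+1)/(n+1)! × n!/24^n  (constant 4 cancels)
= 24/(n+1)
L = lim(n→∞) 24/(n+1) = 0
L < 1 → series CONVERGES

Converges (ratio test: L = 0 < 1)


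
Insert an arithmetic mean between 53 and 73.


AM = (53 + 73)/2 = 126/2 = 63

AM = 63


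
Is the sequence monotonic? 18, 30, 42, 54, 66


Differences: 12, 12, 12, 12
All differences > 0 → strictly INCREASING

Monotonically increasing


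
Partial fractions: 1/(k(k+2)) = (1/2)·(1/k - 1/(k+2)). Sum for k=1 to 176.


1/(k(k+2)) = (1/2)·(1/k - 1/(k+2)) (partial fractions)
Telescoping: Σ = (1/2)·(1 + 1/2 - 1/177 - 1/178) = 11726/15753

Sum = 11726/15753


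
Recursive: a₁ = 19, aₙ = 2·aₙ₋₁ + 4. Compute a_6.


Computing step by step:
a_1 = 19
a_2 = 42
a_3 = 88
a_4 = 180
a_5 = 364
a_6 = 732


a_6 = 732


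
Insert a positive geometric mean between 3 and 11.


GM = √(3×11) = √33 = 5.7446

GM = 5.7446


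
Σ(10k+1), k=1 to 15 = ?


Σ(10k+1) = 10·Σk + 1·n
= 10·120 + 1·15
= 1200 + 15 = 1215

Σ = 1215


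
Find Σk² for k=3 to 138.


Σₖ₌3^138 k² = Σₖ₌₁^138 k² − Σₖ₌₁^2 k²
= 138·139·277/6 − 2·3·5/6
= 885569 − 5 = 885564

Σk² = 885564


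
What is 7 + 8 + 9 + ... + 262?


Σₖ₌7^262 k = Σₖ₌₁^262 k − Σₖ₌₁^6 k
= 262·263/2 − 6·7/2
= 34453 − 21 = 34432

Σk = 34432
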